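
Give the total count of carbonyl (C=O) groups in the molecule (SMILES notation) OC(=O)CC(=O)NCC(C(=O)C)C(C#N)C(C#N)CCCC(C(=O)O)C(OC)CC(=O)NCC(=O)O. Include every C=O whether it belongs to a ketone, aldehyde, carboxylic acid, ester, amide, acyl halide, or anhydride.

HOOC: carboxylic acid, 1 C=O (running total 1).
CH2CONHCH2: amide, 1 C=O (running total 2).
CH(COCH3): ketone, 1 C=O (running total 3).
CH(COOH): carboxylic acid, 1 C=O (running total 4).
CH2CONHCH2: amide, 1 C=O (running total 5).
COOH: carboxylic acid, 1 C=O (running total 6).

6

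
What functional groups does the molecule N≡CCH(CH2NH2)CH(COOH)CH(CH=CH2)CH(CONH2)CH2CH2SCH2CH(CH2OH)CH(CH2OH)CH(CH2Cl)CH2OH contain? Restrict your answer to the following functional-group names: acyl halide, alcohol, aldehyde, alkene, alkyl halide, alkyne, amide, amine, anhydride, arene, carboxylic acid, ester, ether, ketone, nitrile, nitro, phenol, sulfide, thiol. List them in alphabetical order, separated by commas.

Reading the structure from left to right:
  N≡C: N≡C–: carbon triple-bonded to nitrogen → nitrile.
  CH(CH2NH2): pendant –CH2NH2: N on sp³ C, no adjacent C=O → amine.
  CH(COOH): pendant –COOH: carbonyl C bonded to C and –OH → carboxylic acid.
  CH(CH=CH2): pendant –CH=CH2: C=C double bond → alkene.
  CH(CONH2): pendant –CONH2: carbonyl C bonded to C and N → amide.
  CH2SCH2: C–S–C linkage → sulfide (thioether).
  CH(CH2OH): pendant –CH2OH on an sp³ backbone C → alcohol.
  CH(CH2OH): pendant –CH2OH on an sp³ backbone C → alcohol.
  CH(CH2Cl): pendant –CH2X: halogen on sp³ carbon → alkyl halide.
  CH2OH: –OH on an sp³ carbon → alcohol.

alcohol, alkene, alkyl halide, amide, amine, carboxylic acid, nitrile, sulfide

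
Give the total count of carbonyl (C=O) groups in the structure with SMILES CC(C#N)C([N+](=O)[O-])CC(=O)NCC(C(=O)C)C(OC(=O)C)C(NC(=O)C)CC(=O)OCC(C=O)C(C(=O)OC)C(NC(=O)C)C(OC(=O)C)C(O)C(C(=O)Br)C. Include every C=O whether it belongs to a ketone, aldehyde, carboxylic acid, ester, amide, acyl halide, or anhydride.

CH2CONHCH2: amide, 1 C=O (running total 1).
CH(COCH3): ketone, 1 C=O (running total 2).
CH(OCOCH3): ester, 1 C=O (running total 3).
CH(NHCOCH3): amide, 1 C=O (running total 4).
CH2COOCH2: ester, 1 C=O (running total 5).
CH(CHO): aldehyde, 1 C=O (running total 6).
CH(COOCH3): ester, 1 C=O (running total 7).
CH(NHCOCH3): amide, 1 C=O (running total 8).
CH(OCOCH3): ester, 1 C=O (running total 9).
CH(COBr): acyl halide, 1 C=O (running total 10).

10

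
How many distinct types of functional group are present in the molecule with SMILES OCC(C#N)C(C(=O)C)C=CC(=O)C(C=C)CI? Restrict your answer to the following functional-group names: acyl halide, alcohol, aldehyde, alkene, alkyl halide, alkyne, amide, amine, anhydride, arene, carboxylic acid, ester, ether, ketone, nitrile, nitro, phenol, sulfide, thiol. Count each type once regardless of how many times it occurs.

5

HO– on an sp³ carbon → alcohol.
pendant –C≡N: nitrile.
pendant –COCH3: carbonyl C bonded to two carbons → ketone.
C=C double bond → alkene.
–C(=O)– with carbon on both sides → ketone.
pendant –CH=CH2: C=C double bond → alkene.
halogen on an sp³ carbon → alkyl halide.
Distinct types present: alcohol, alkene, alkyl halide, ketone, nitrile.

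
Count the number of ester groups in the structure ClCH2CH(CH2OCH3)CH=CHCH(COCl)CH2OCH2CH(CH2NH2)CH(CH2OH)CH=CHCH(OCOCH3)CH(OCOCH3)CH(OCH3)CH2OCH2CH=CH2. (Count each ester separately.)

2

halogen on an sp³ carbon → alkyl halide.
pendant –CH2OCH3: C–O–C linkage → ether.
C=C double bond → alkene.
pendant –C(=O)X: carbonyl C bonded to C and halogen → acyl halide.
C–O–C with sp³ carbons on both sides and no adjacent C=O → ether.
pendant –CH2NH2: N on sp³ C, no adjacent C=O → amine.
pendant –CH2OH on an sp³ backbone C → alcohol.
C=C double bond → alkene.
pendant –OC(=O)CH3: an acyloxy group → ester.
pendant –OC(=O)CH3: an acyloxy group → ester.
pendant –OCH3: C–O–C with sp³ C, no adjacent C=O → ether.
C–O–C with sp³ carbons on both sides and no adjacent C=O → ether.
C=C double bond → alkene.
Ester appears at: CH(OCOCH3), CH(OCOCH3) → 2.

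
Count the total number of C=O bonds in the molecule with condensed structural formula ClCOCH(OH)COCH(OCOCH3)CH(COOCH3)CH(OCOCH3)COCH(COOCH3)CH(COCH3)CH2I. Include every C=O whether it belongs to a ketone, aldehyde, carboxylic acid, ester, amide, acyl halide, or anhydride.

8

ClCO: acyl halide, 1 C=O (running total 1).
CO: ketone, 1 C=O (running total 2).
CH(OCOCH3): ester, 1 C=O (running total 3).
CH(COOCH3): ester, 1 C=O (running total 4).
CH(OCOCH3): ester, 1 C=O (running total 5).
CO: ketone, 1 C=O (running total 6).
CH(COOCH3): ester, 1 C=O (running total 7).
CH(COCH3): ketone, 1 C=O (running total 8).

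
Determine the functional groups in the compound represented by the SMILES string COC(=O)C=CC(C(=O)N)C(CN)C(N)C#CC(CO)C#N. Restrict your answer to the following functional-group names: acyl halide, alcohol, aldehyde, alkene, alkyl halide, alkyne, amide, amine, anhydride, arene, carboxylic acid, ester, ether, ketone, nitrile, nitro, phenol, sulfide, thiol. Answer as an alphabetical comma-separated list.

Working along the chain:
  CH3OOC: CH3O–C(=O)–: carbonyl C bonded to C and to –OCH3 → ester (not ketone + ether).
  CH=CH: C=C double bond → alkene.
  CH(CONH2): pendant –CONH2: carbonyl C bonded to C and N → amide.
  CH(CH2NH2): pendant –CH2NH2: N on sp³ C, no adjacent C=O → amine.
  CH(NH2): –NH2 on an sp³ carbon with no adjacent C=O → amine.
  C≡C: C≡C triple bond → alkyne.
  CH(CH2OH): pendant –CH2OH on an sp³ backbone C → alcohol.
  CN: –C≡N: carbon triple-bonded to nitrogen → nitrile.

alcohol, alkene, alkyne, amide, amine, ester, nitrile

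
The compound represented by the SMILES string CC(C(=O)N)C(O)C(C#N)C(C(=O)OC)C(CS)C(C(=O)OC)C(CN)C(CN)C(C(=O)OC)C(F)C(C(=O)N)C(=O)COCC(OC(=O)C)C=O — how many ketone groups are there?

1

Working along the chain:
  CH(CONH2): pendant –CONH2: carbonyl C bonded to C and N → amide.
  CH(OH): –OH on an sp³ carbon → alcohol (secondary).
  CH(CN): pendant –C≡N: nitrile.
  CH(COOCH3): pendant –COOCH3: carbonyl C bonded to C and –OCH3 → ester.
  CH(CH2SH): pendant –CH2SH → thiol.
  CH(COOCH3): pendant –COOCH3: carbonyl C bonded to C and –OCH3 → ester.
  CH(CH2NH2): pendant –CH2NH2: N on sp³ C, no adjacent C=O → amine.
  CH(CH2NH2): pendant –CH2NH2: N on sp³ C, no adjacent C=O → amine.
  CH(COOCH3): pendant –COOCH3: carbonyl C bonded to C and –OCH3 → ester.
  CH(F): halogen on an sp³ carbon → alkyl halide.
  CH(CONH2): pendant –CONH2: carbonyl C bonded to C and N → amide.
  CO: –C(=O)– with carbon on both sides → ketone.
  CH2OCH2: C–O–C with sp³ carbons on both sides and no adjacent C=O → ether.
  CH(OCOCH3): pendant –OC(=O)CH3: an acyloxy group → ester.
  CHO: terminal –CHO: carbonyl C bonded to H and C → aldehyde.
Ketone appears at: CO → 1.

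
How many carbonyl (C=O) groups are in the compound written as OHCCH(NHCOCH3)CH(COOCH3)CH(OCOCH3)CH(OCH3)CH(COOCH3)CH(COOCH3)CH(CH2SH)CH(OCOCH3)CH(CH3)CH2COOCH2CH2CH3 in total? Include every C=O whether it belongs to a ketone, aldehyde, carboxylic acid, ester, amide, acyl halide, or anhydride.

8

OHC: aldehyde, 1 C=O (running total 1).
CH(NHCOCH3): amide, 1 C=O (running total 2).
CH(COOCH3): ester, 1 C=O (running total 3).
CH(OCOCH3): ester, 1 C=O (running total 4).
CH(COOCH3): ester, 1 C=O (running total 5).
CH(COOCH3): ester, 1 C=O (running total 6).
CH(OCOCH3): ester, 1 C=O (running total 7).
CH2COOCH2: ester, 1 C=O (running total 8).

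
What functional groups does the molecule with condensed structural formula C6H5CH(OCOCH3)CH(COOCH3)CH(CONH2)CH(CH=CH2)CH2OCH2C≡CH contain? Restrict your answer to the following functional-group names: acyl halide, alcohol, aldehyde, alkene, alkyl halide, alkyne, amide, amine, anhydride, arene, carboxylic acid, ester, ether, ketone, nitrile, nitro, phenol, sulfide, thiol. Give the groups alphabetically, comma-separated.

C6H5– phenyl ring → arene.
pendant –OC(=O)CH3: an acyloxy group → ester.
pendant –COOCH3: carbonyl C bonded to C and –OCH3 → ester.
pendant –CONH2: carbonyl C bonded to C and N → amide.
pendant –CH=CH2: C=C double bond → alkene.
C–O–C with sp³ carbons on both sides and no adjacent C=O → ether.
C≡C triple bond → alkyne.

alkene, alkyne, amide, arene, ester, ether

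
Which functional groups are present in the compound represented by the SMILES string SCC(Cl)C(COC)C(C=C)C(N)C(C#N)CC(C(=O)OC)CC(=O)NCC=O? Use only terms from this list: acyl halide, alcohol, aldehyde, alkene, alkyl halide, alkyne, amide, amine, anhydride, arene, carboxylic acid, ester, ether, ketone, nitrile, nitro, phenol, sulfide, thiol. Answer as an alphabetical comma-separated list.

aldehyde, alkene, alkyl halide, amide, amine, ester, ether, nitrile, thiol

–SH on an sp³ carbon → thiol.
halogen on an sp³ carbon → alkyl halide.
pendant –CH2OCH3: C–O–C linkage → ether.
pendant –CH=CH2: C=C double bond → alkene.
–NH2 on an sp³ carbon with no adjacent C=O → amine.
pendant –C≡N: nitrile.
pendant –COOCH3: carbonyl C bonded to C and –OCH3 → ester.
–C(=O)–N– linkage → amide (the N is not an amine).
terminal –CHO: carbonyl C bonded to H and C → aldehyde.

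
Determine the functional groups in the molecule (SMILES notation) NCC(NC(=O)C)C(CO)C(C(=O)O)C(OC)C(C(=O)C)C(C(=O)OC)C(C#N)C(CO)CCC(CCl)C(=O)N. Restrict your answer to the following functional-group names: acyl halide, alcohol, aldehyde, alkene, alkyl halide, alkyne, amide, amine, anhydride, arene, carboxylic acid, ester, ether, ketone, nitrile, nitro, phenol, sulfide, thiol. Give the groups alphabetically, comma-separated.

alcohol, alkyl halide, amide, amine, carboxylic acid, ester, ether, ketone, nitrile

Taking each segment in turn:
  H2NCH2: –NH2 on an sp³ carbon with no adjacent C=O → amine.
  CH(NHCOCH3): pendant –NHC(=O)CH3: N bonded to a carbonyl → amide (not amine).
  CH(CH2OH): pendant –CH2OH on an sp³ backbone C → alcohol.
  CH(COOH): pendant –COOH: carbonyl C bonded to C and –OH → carboxylic acid.
  CH(OCH3): pendant –OCH3: C–O–C with sp³ C, no adjacent C=O → ether.
  CH(COCH3): pendant –COCH3: carbonyl C bonded to two carbons → ketone.
  CH(COOCH3): pendant –COOCH3: carbonyl C bonded to C and –OCH3 → ester.
  CH(CN): pendant –C≡N: nitrile.
  CH(CH2OH): pendant –CH2OH on an sp³ backbone C → alcohol.
  CH(CH2Cl): pendant –CH2X: halogen on sp³ carbon → alkyl halide.
  CONH2: –C(=O)NH2: carbonyl C bonded to C and to N → amide (the N is not a separate amine).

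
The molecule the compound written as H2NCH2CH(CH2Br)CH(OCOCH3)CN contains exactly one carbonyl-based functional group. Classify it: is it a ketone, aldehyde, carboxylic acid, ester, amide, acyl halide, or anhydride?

ester

The carbonyl is in the CH(OCOCH3) segment: pendant –OC(=O)CH3: an acyloxy group → ester.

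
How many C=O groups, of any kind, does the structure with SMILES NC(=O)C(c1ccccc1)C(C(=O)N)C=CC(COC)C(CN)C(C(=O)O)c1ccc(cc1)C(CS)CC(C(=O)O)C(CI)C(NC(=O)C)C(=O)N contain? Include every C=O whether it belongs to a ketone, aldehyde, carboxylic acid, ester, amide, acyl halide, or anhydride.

6

H2NCO: amide, 1 C=O (running total 1).
CH(CONH2): amide, 1 C=O (running total 2).
CH(COOH): carboxylic acid, 1 C=O (running total 3).
CH(COOH): carboxylic acid, 1 C=O (running total 4).
CH(NHCOCH3): amide, 1 C=O (running total 5).
CONH2: amide, 1 C=O (running total 6).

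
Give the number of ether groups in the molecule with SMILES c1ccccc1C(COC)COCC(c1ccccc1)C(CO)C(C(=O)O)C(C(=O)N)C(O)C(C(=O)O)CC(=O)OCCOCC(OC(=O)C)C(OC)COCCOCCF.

6

Taking each segment in turn:
  C6H5: C6H5– phenyl ring → arene.
  CH(CH2OCH3): pendant –CH2OCH3: C–O–C linkage → ether.
  CH2OCH2: C–O–C with sp³ carbons on both sides and no adjacent C=O → ether.
  CH(C6H5): pendant –C6H5: benzene ring → arene.
  CH(CH2OH): pendant –CH2OH on an sp³ backbone C → alcohol.
  CH(COOH): pendant –COOH: carbonyl C bonded to C and –OH → carboxylic acid.
  CH(CONH2): pendant –CONH2: carbonyl C bonded to C and N → amide.
  CH(OH): –OH on an sp³ carbon → alcohol (secondary).
  CH(COOH): pendant –COOH: carbonyl C bonded to C and –OH → carboxylic acid.
  CH2COOCH2: –C(=O)–O–C with C on the carbonyl side → ester.
  CH2OCH2: C–O–C with sp³ carbons on both sides and no adjacent C=O → ether.
  CH(OCOCH3): pendant –OC(=O)CH3: an acyloxy group → ester.
  CH(OCH3): pendant –OCH3: C–O–C with sp³ C, no adjacent C=O → ether.
  CH2OCH2: C–O–C with sp³ carbons on both sides and no adjacent C=O → ether.
  CH2OCH2: C–O–C with sp³ carbons on both sides and no adjacent C=O → ether.
  CH2F: halogen on an sp³ carbon → alkyl halide.
Ether appears at: CH(CH2OCH3), CH2OCH2, CH2OCH2, CH(OCH3), CH2OCH2, CH2OCH2 → 6.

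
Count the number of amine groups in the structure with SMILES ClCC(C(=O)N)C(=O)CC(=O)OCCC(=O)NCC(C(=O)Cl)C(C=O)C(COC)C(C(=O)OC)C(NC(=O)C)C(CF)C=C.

0

halogen on an sp³ carbon → alkyl halide.
pendant –CONH2: carbonyl C bonded to C and N → amide.
–C(=O)– with carbon on both sides → ketone.
–C(=O)–O–C with C on the carbonyl side → ester.
–C(=O)–N– linkage → amide (the N is not an amine).
pendant –C(=O)X: carbonyl C bonded to C and halogen → acyl halide.
pendant –CHO: carbonyl C bonded to C and H → aldehyde.
pendant –CH2OCH3: C–O–C linkage → ether.
pendant –COOCH3: carbonyl C bonded to C and –OCH3 → ester.
pendant –NHC(=O)CH3: N bonded to a carbonyl → amide (not amine).
pendant –CH2X: halogen on sp³ carbon → alkyl halide.
C=C double bond → alkene.
No segment is a amine: CH(CONH2) is amide, not amine; CH2CONHCH2 is amide, not amine; CH(NHCOCH3) is amide, not amine. → 0.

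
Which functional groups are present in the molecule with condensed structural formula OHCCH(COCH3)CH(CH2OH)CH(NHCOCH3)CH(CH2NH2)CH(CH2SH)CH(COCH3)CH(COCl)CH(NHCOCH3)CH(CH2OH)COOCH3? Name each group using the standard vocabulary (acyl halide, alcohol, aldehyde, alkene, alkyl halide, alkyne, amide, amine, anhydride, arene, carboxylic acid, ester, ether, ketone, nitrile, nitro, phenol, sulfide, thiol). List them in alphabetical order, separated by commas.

terminal –CHO: carbonyl C bonded to H and C → aldehyde.
pendant –COCH3: carbonyl C bonded to two carbons → ketone.
pendant –CH2OH on an sp³ backbone C → alcohol.
pendant –NHC(=O)CH3: N bonded to a carbonyl → amide (not amine).
pendant –CH2NH2: N on sp³ C, no adjacent C=O → amine.
pendant –CH2SH → thiol.
pendant –COCH3: carbonyl C bonded to two carbons → ketone.
pendant –C(=O)X: carbonyl C bonded to C and halogen → acyl halide.
pendant –NHC(=O)CH3: N bonded to a carbonyl → amide (not amine).
pendant –CH2OH on an sp³ backbone C → alcohol.
–C(=O)OCH3: carbonyl C bonded to C and to –OCH3 → ester (not ketone + ether).

acyl halide, alcohol, aldehyde, amide, amine, ester, ketone, thiol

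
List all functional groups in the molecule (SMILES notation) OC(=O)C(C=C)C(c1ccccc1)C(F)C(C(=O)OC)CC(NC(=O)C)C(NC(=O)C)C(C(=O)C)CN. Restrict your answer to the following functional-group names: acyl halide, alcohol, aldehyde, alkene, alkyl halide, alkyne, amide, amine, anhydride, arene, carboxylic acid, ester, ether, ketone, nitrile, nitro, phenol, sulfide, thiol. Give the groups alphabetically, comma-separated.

alkene, alkyl halide, amide, amine, arene, carboxylic acid, ester, ketone

Reading the structure from left to right:
  HOOC: –COOH: carbonyl C bonded to –OH and C → carboxylic acid (the –OH is not a separate alcohol).
  CH(CH=CH2): pendant –CH=CH2: C=C double bond → alkene.
  CH(C6H5): pendant –C6H5: benzene ring → arene.
  CH(F): halogen on an sp³ carbon → alkyl halide.
  CH(COOCH3): pendant –COOCH3: carbonyl C bonded to C and –OCH3 → ester.
  CH(NHCOCH3): pendant –NHC(=O)CH3: N bonded to a carbonyl → amide (not amine).
  CH(NHCOCH3): pendant –NHC(=O)CH3: N bonded to a carbonyl → amide (not amine).
  CH(COCH3): pendant –COCH3: carbonyl C bonded to two carbons → ketone.
  CH2NH2: –NH2 on an sp³ carbon with no adjacent C=O → amine.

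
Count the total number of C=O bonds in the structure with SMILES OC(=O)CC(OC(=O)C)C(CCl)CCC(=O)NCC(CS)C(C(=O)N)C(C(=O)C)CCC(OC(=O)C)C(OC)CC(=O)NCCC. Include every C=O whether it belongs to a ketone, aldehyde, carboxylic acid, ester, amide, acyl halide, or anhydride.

HOOC: carboxylic acid, 1 C=O (running total 1).
CH(OCOCH3): ester, 1 C=O (running total 2).
CH2CONHCH2: amide, 1 C=O (running total 3).
CH(CONH2): amide, 1 C=O (running total 4).
CH(COCH3): ketone, 1 C=O (running total 5).
CH(OCOCH3): ester, 1 C=O (running total 6).
CH2CONHCH2: amide, 1 C=O (running total 7).

7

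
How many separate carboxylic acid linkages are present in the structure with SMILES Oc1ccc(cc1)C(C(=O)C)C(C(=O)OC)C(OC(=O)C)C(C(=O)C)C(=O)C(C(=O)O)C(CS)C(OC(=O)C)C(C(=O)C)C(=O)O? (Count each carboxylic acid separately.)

–OH attached directly to an aromatic ring → phenol (not alcohol); the ring itself is an arene.
pendant –COCH3: carbonyl C bonded to two carbons → ketone.
pendant –COOCH3: carbonyl C bonded to C and –OCH3 → ester.
pendant –OC(=O)CH3: an acyloxy group → ester.
pendant –COCH3: carbonyl C bonded to two carbons → ketone.
–C(=O)– with carbon on both sides → ketone.
pendant –COOH: carbonyl C bonded to C and –OH → carboxylic acid.
pendant –CH2SH → thiol.
pendant –OC(=O)CH3: an acyloxy group → ester.
pendant –COCH3: carbonyl C bonded to two carbons → ketone.
–COOH: carbonyl C bonded to –OH and C → carboxylic acid (the –OH is not a separate alcohol).
Carboxylic acid appears at: CH(COOH), COOH → 2.

2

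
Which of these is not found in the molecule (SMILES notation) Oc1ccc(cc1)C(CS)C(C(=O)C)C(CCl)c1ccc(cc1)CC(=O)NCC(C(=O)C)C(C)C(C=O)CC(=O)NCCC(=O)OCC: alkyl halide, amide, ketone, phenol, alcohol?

alcohol

amide: present (CH2CONHCH2 — –C(=O)–N– linkage → amide (the N is not an amine)).
alkyl halide: present (CH(CH2Cl) — pendant –CH2X: halogen on sp³ carbon → alkyl halide).
ketone: present (CH(COCH3) — pendant –COCH3: carbonyl C bonded to two carbons → ketone).
phenol: present (HOC6H4 — –OH attached directly to an aromatic ring → phenol (not alcohol); the ring itself is an arene).
alcohol: absent. In HOC6H4, the –OH is on an aromatic ring carbon; that is a phenol, not an alcohol.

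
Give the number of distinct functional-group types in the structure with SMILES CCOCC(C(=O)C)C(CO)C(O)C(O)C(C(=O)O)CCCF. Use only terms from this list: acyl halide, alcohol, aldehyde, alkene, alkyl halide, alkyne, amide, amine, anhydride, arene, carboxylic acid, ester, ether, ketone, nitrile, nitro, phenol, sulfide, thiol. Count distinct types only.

Reading the structure from left to right:
  CH2OCH2: C–O–C with sp³ carbons on both sides and no adjacent C=O → ether.
  CH(COCH3): pendant –COCH3: carbonyl C bonded to two carbons → ketone.
  CH(CH2OH): pendant –CH2OH on an sp³ backbone C → alcohol.
  CH(OH): –OH on an sp³ carbon → alcohol (secondary).
  CH(OH): –OH on an sp³ carbon → alcohol (secondary).
  CH(COOH): pendant –COOH: carbonyl C bonded to C and –OH → carboxylic acid.
  CH2F: halogen on an sp³ carbon → alkyl halide.
Distinct types present: alcohol, alkyl halide, carboxylic acid, ether, ketone.

5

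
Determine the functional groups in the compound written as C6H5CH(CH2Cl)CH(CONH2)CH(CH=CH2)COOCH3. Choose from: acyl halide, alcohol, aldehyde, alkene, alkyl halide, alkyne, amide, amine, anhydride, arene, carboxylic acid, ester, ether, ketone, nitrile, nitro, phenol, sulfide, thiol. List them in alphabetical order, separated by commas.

Taking each segment in turn:
  C6H5: C6H5– phenyl ring → arene.
  CH(CH2Cl): pendant –CH2X: halogen on sp³ carbon → alkyl halide.
  CH(CONH2): pendant –CONH2: carbonyl C bonded to C and N → amide.
  CH(CH=CH2): pendant –CH=CH2: C=C double bond → alkene.
  COOCH3: –C(=O)OCH3: carbonyl C bonded to C and to –OCH3 → ester (not ketone + ether).

alkene, alkyl halide, amide, arene, ester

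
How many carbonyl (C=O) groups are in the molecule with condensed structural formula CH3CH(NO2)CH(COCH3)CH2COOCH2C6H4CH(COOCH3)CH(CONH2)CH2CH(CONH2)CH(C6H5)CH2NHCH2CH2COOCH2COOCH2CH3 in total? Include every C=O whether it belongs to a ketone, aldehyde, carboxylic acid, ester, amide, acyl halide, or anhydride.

CH(COCH3): ketone, 1 C=O (running total 1).
CH2COOCH2: ester, 1 C=O (running total 2).
CH(COOCH3): ester, 1 C=O (running total 3).
CH(CONH2): amide, 1 C=O (running total 4).
CH(CONH2): amide, 1 C=O (running total 5).
CH2COOCH2: ester, 1 C=O (running total 6).
COOCH2CH3: ester, 1 C=O (running total 7).

7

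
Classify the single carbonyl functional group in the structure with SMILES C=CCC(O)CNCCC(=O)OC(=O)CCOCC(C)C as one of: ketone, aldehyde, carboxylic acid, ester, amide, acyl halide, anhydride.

The carbonyl is in the CH2CO-O-COCH2 segment: two acyl groups sharing one oxygen, –C(=O)–O–C(=O)– → anhydride.

anhydride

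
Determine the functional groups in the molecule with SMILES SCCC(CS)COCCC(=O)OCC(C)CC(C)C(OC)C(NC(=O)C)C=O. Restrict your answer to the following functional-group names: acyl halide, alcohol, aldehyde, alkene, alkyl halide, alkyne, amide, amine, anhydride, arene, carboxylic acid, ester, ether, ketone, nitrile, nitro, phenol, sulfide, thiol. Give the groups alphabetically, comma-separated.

aldehyde, amide, ester, ether, thiol

Working along the chain:
  HSCH2: –SH on an sp³ carbon → thiol.
  CH(CH2SH): pendant –CH2SH → thiol.
  CH2OCH2: C–O–C with sp³ carbons on both sides and no adjacent C=O → ether.
  CH2COOCH2: –C(=O)–O–C with C on the carbonyl side → ester.
  CH(OCH3): pendant –OCH3: C–O–C with sp³ C, no adjacent C=O → ether.
  CH(NHCOCH3): pendant –NHC(=O)CH3: N bonded to a carbonyl → amide (not amine).
  CHO: terminal –CHO: carbonyl C bonded to H and C → aldehyde.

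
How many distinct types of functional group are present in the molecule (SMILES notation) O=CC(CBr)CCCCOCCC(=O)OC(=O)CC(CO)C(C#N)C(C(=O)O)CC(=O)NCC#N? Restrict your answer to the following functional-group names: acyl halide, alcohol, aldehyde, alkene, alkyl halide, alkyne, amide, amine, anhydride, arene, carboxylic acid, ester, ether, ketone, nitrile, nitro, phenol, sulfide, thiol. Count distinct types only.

8

terminal –CHO: carbonyl C bonded to H and C → aldehyde.
pendant –CH2X: halogen on sp³ carbon → alkyl halide.
C–O–C with sp³ carbons on both sides and no adjacent C=O → ether.
two acyl groups sharing one oxygen, –C(=O)–O–C(=O)– → anhydride.
pendant –CH2OH on an sp³ backbone C → alcohol.
pendant –C≡N: nitrile.
pendant –COOH: carbonyl C bonded to C and –OH → carboxylic acid.
–C(=O)–N– linkage → amide (the N is not an amine).
–C≡N: carbon triple-bonded to nitrogen → nitrile.
Distinct types present: alcohol, aldehyde, alkyl halide, amide, anhydride, carboxylic acid, ether, nitrile.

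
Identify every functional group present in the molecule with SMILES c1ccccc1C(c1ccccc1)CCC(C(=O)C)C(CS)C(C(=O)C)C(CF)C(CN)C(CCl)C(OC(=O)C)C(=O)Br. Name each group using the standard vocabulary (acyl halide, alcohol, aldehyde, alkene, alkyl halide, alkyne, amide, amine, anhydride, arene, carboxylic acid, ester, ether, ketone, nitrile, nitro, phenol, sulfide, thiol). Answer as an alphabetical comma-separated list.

C6H5– phenyl ring → arene.
pendant –C6H5: benzene ring → arene.
pendant –COCH3: carbonyl C bonded to two carbons → ketone.
pendant –CH2SH → thiol.
pendant –COCH3: carbonyl C bonded to two carbons → ketone.
pendant –CH2X: halogen on sp³ carbon → alkyl halide.
pendant –CH2NH2: N on sp³ C, no adjacent C=O → amine.
pendant –CH2X: halogen on sp³ carbon → alkyl halide.
pendant –OC(=O)CH3: an acyloxy group → ester.
–C(=O)Br: carbonyl C bonded to C and to a halogen → acyl halide (not alkyl halide).

acyl halide, alkyl halide, amine, arene, ester, ketone, thiol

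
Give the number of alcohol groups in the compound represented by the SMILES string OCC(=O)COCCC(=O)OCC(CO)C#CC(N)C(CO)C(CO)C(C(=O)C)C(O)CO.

HO– on an sp³ carbon → alcohol.
–C(=O)– with carbon on both sides → ketone.
C–O–C with sp³ carbons on both sides and no adjacent C=O → ether.
–C(=O)–O–C with C on the carbonyl side → ester.
pendant –CH2OH on an sp³ backbone C → alcohol.
C≡C triple bond → alkyne.
–NH2 on an sp³ carbon with no adjacent C=O → amine.
pendant –CH2OH on an sp³ backbone C → alcohol.
pendant –CH2OH on an sp³ backbone C → alcohol.
pendant –COCH3: carbonyl C bonded to two carbons → ketone.
–OH on an sp³ carbon → alcohol (secondary).
–OH on an sp³ carbon → alcohol.
Alcohol appears at: HOCH2, CH(CH2OH), CH(CH2OH), CH(CH2OH), CH(OH), CH2OH → 6.

6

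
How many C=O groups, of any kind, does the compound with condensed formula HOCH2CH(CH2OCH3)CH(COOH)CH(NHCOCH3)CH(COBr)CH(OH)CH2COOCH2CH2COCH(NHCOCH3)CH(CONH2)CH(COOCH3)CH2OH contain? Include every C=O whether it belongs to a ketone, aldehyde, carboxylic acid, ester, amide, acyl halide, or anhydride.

CH(COOH): carboxylic acid, 1 C=O (running total 1).
CH(NHCOCH3): amide, 1 C=O (running total 2).
CH(COBr): acyl halide, 1 C=O (running total 3).
CH2COOCH2: ester, 1 C=O (running total 4).
CO: ketone, 1 C=O (running total 5).
CH(NHCOCH3): amide, 1 C=O (running total 6).
CH(CONH2): amide, 1 C=O (running total 7).
CH(COOCH3): ester, 1 C=O (running total 8).

8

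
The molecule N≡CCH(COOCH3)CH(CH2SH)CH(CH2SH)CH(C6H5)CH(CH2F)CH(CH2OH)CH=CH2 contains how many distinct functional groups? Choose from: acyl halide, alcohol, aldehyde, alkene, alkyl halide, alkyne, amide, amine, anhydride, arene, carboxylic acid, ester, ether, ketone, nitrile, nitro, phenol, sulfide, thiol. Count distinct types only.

7

Working along the chain:
  N≡C: N≡C–: carbon triple-bonded to nitrogen → nitrile.
  CH(COOCH3): pendant –COOCH3: carbonyl C bonded to C and –OCH3 → ester.
  CH(CH2SH): pendant –CH2SH → thiol.
  CH(CH2SH): pendant –CH2SH → thiol.
  CH(C6H5): pendant –C6H5: benzene ring → arene.
  CH(CH2F): pendant –CH2X: halogen on sp³ carbon → alkyl halide.
  CH(CH2OH): pendant –CH2OH on an sp³ backbone C → alcohol.
  CH=CH2: C=C double bond → alkene.
Distinct types present: alcohol, alkene, alkyl halide, arene, ester, nitrile, thiol.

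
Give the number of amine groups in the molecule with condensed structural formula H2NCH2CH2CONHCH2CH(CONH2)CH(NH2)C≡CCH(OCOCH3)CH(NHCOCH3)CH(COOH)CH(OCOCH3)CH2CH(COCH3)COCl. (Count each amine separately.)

Working along the chain:
  H2NCH2: –NH2 on an sp³ carbon with no adjacent C=O → amine.
  CH2CONHCH2: –C(=O)–N– linkage → amide (the N is not an amine).
  CH(CONH2): pendant –CONH2: carbonyl C bonded to C and N → amide.
  CH(NH2): –NH2 on an sp³ carbon with no adjacent C=O → amine.
  C≡C: C≡C triple bond → alkyne.
  CH(OCOCH3): pendant –OC(=O)CH3: an acyloxy group → ester.
  CH(NHCOCH3): pendant –NHC(=O)CH3: N bonded to a carbonyl → amide (not amine).
  CH(COOH): pendant –COOH: carbonyl C bonded to C and –OH → carboxylic acid.
  CH(OCOCH3): pendant –OC(=O)CH3: an acyloxy group → ester.
  CH(COCH3): pendant –COCH3: carbonyl C bonded to two carbons → ketone.
  COCl: –C(=O)Cl: carbonyl C bonded to C and to a halogen → acyl halide (not alkyl halide).
Amine appears at: H2NCH2, CH(NH2) → 2.

2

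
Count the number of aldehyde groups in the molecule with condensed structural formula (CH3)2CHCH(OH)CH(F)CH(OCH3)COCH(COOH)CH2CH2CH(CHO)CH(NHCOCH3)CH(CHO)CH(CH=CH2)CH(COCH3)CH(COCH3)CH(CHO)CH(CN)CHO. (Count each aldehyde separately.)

4

Working along the chain:
  CH(OH): –OH on an sp³ carbon → alcohol (secondary).
  CH(F): halogen on an sp³ carbon → alkyl halide.
  CH(OCH3): pendant –OCH3: C–O–C with sp³ C, no adjacent C=O → ether.
  CO: –C(=O)– with carbon on both sides → ketone.
  CH(COOH): pendant –COOH: carbonyl C bonded to C and –OH → carboxylic acid.
  CH(CHO): pendant –CHO: carbonyl C bonded to C and H → aldehyde.
  CH(NHCOCH3): pendant –NHC(=O)CH3: N bonded to a carbonyl → amide (not amine).
  CH(CHO): pendant –CHO: carbonyl C bonded to C and H → aldehyde.
  CH(CH=CH2): pendant –CH=CH2: C=C double bond → alkene.
  CH(COCH3): pendant –COCH3: carbonyl C bonded to two carbons → ketone.
  CH(COCH3): pendant –COCH3: carbonyl C bonded to two carbons → ketone.
  CH(CHO): pendant –CHO: carbonyl C bonded to C and H → aldehyde.
  CH(CN): pendant –C≡N: nitrile.
  CHO: terminal –CHO: carbonyl C bonded to H and C → aldehyde.
Aldehyde appears at: CH(CHO), CH(CHO), CH(CHO), CHO → 4.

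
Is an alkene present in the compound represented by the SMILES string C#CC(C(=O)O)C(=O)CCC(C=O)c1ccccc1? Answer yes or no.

no

Taking each segment in turn:
  HC≡C: C≡C triple bond → alkyne.
  CH(COOH): pendant –COOH: carbonyl C bonded to C and –OH → carboxylic acid.
  CO: –C(=O)– with carbon on both sides → ketone.
  CH(CHO): pendant –CHO: carbonyl C bonded to C and H → aldehyde.
  C6H5: –C6H5 phenyl ring → arene.
In C6H5, the C=C units are part of an aromatic ring, which is an arene, not an isolated alkene.
The groups actually present are: aldehyde, alkyne, arene, carboxylic acid, ketone.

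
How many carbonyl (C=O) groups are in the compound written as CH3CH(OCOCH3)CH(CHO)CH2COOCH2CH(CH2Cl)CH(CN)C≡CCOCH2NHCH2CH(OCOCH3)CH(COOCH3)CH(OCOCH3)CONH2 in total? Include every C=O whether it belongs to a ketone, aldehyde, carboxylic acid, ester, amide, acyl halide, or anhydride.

8

CH(OCOCH3): ester, 1 C=O (running total 1).
CH(CHO): aldehyde, 1 C=O (running total 2).
CH2COOCH2: ester, 1 C=O (running total 3).
CO: ketone, 1 C=O (running total 4).
CH(OCOCH3): ester, 1 C=O (running total 5).
CH(COOCH3): ester, 1 C=O (running total 6).
CH(OCOCH3): ester, 1 C=O (running total 7).
CONH2: amide, 1 C=O (running total 8).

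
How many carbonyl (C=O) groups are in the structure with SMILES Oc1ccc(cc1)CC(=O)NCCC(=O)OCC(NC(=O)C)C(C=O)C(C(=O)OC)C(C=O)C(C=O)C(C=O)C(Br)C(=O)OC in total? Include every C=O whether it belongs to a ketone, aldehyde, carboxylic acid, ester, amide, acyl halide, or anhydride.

CH2CONHCH2: amide, 1 C=O (running total 1).
CH2COOCH2: ester, 1 C=O (running total 2).
CH(NHCOCH3): amide, 1 C=O (running total 3).
CH(CHO): aldehyde, 1 C=O (running total 4).
CH(COOCH3): ester, 1 C=O (running total 5).
CH(CHO): aldehyde, 1 C=O (running total 6).
CH(CHO): aldehyde, 1 C=O (running total 7).
CH(CHO): aldehyde, 1 C=O (running total 8).
COOCH3: ester, 1 C=O (running total 9).

9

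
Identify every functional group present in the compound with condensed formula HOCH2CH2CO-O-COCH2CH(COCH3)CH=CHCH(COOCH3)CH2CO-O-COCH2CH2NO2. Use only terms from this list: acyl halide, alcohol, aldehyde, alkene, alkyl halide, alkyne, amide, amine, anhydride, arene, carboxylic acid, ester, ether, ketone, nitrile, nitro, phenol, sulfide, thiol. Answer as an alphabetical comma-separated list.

HO– on an sp³ carbon → alcohol.
two acyl groups sharing one oxygen, –C(=O)–O–C(=O)– → anhydride.
pendant –COCH3: carbonyl C bonded to two carbons → ketone.
C=C double bond → alkene.
pendant –COOCH3: carbonyl C bonded to C and –OCH3 → ester.
two acyl groups sharing one oxygen, –C(=O)–O–C(=O)– → anhydride.
–NO2 on carbon → nitro group.

alcohol, alkene, anhydride, ester, ketone, nitro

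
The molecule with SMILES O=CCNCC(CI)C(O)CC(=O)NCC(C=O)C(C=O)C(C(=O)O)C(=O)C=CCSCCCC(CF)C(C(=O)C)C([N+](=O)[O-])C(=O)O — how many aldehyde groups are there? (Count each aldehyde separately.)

Taking each segment in turn:
  OHC: terminal –CHO: carbonyl C bonded to H and C → aldehyde.
  CH2NHCH2: C–N–C with sp³ carbons and no adjacent C=O → amine (secondary).
  CH(CH2I): pendant –CH2X: halogen on sp³ carbon → alkyl halide.
  CH(OH): –OH on an sp³ carbon → alcohol (secondary).
  CH2CONHCH2: –C(=O)–N– linkage → amide (the N is not an amine).
  CH(CHO): pendant –CHO: carbonyl C bonded to C and H → aldehyde.
  CH(CHO): pendant –CHO: carbonyl C bonded to C and H → aldehyde.
  CH(COOH): pendant –COOH: carbonyl C bonded to C and –OH → carboxylic acid.
  CO: –C(=O)– with carbon on both sides → ketone.
  CH=CH: C=C double bond → alkene.
  CH2SCH2: C–S–C linkage → sulfide (thioether).
  CH(CH2F): pendant –CH2X: halogen on sp³ carbon → alkyl halide.
  CH(COCH3): pendant –COCH3: carbonyl C bonded to two carbons → ketone.
  CH(NO2): –NO2 on an sp³ carbon → nitro (the N=O is not a carbonyl).
  COOH: –COOH: carbonyl C bonded to –OH and C → carboxylic acid (the –OH is not a separate alcohol).
Aldehyde appears at: OHC, CH(CHO), CH(CHO) → 3.

3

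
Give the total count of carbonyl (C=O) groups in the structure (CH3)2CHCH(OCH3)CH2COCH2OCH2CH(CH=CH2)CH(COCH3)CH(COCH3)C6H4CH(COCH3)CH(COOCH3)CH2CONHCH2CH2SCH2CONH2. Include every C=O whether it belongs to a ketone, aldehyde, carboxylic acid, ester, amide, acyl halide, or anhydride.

CO: ketone, 1 C=O (running total 1).
CH(COCH3): ketone, 1 C=O (running total 2).
CH(COCH3): ketone, 1 C=O (running total 3).
CH(COCH3): ketone, 1 C=O (running total 4).
CH(COOCH3): ester, 1 C=O (running total 5).
CH2CONHCH2: amide, 1 C=O (running total 6).
CONH2: amide, 1 C=O (running total 7).

7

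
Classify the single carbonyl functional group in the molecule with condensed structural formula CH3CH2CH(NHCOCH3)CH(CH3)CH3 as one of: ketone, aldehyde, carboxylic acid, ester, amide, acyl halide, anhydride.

The carbonyl is in the CH(NHCOCH3) segment: pendant –NHC(=O)CH3: N bonded to a carbonyl → amide (not amine).

amide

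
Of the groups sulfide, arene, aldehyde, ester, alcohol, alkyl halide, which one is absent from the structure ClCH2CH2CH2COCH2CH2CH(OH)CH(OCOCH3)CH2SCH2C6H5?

aldehyde

arene: present (C6H5 — –C6H5 phenyl ring → arene).
ester: present (CH(OCOCH3) — pendant –OC(=O)CH3: an acyloxy group → ester).
alkyl halide: present (ClCH2 — halogen on an sp³ carbon → alkyl halide).
alcohol: present (CH(OH) — –OH on an sp³ carbon → alcohol (secondary)).
sulfide: present (CH2SCH2 — C–S–C linkage → sulfide (thioether)).
aldehyde: absent. In CO, the carbonyl carbon is bonded to two carbons, so it is a ketone, not an aldehyde.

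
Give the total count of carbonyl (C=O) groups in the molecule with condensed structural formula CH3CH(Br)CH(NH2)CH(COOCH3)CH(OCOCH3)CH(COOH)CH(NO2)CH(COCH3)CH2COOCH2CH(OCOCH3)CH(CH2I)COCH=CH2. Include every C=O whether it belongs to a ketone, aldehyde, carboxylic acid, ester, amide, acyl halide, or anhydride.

CH(COOCH3): ester, 1 C=O (running total 1).
CH(OCOCH3): ester, 1 C=O (running total 2).
CH(COOH): carboxylic acid, 1 C=O (running total 3).
CH(COCH3): ketone, 1 C=O (running total 4).
CH2COOCH2: ester, 1 C=O (running total 5).
CH(OCOCH3): ester, 1 C=O (running total 6).
CO: ketone, 1 C=O (running total 7).

7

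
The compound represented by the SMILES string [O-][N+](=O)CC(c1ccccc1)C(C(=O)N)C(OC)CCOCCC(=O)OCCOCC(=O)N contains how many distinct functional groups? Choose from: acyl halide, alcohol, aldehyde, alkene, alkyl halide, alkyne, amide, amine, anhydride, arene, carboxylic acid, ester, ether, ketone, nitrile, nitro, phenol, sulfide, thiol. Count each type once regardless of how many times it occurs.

Working along the chain:
  O2NCH2: –NO2 on carbon → nitro group.
  CH(C6H5): pendant –C6H5: benzene ring → arene.
  CH(CONH2): pendant –CONH2: carbonyl C bonded to C and N → amide.
  CH(OCH3): pendant –OCH3: C–O–C with sp³ C, no adjacent C=O → ether.
  CH2OCH2: C–O–C with sp³ carbons on both sides and no adjacent C=O → ether.
  CH2COOCH2: –C(=O)–O–C with C on the carbonyl side → ester.
  CH2OCH2: C–O–C with sp³ carbons on both sides and no adjacent C=O → ether.
  CONH2: –C(=O)NH2: carbonyl C bonded to C and to N → amide (the N is not a separate amine).
Distinct types present: amide, arene, ester, ether, nitro.

5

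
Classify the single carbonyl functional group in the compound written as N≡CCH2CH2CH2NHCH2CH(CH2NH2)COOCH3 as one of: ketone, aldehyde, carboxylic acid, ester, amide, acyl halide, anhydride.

The carbonyl is in the COOCH3 segment: –C(=O)OCH3: carbonyl C bonded to C and to –OCH3 → ester (not ketone + ether).

ester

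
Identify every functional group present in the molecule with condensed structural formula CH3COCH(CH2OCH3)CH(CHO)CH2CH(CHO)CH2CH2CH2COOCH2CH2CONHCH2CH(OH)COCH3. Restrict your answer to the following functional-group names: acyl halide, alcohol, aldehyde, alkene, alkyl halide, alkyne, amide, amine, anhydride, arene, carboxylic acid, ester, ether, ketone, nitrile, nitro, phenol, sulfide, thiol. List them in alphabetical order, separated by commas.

Reading the structure from left to right:
  CO: –C(=O)– with carbon on both sides → ketone.
  CH(CH2OCH3): pendant –CH2OCH3: C–O–C linkage → ether.
  CH(CHO): pendant –CHO: carbonyl C bonded to C and H → aldehyde.
  CH(CHO): pendant –CHO: carbonyl C bonded to C and H → aldehyde.
  CH2COOCH2: –C(=O)–O–C with C on the carbonyl side → ester.
  CH2CONHCH2: –C(=O)–N– linkage → amide (the N is not an amine).
  CH(OH): –OH on an sp³ carbon → alcohol (secondary).
  CO: –C(=O)– with carbon on both sides → ketone.

alcohol, aldehyde, amide, ester, ether, ketone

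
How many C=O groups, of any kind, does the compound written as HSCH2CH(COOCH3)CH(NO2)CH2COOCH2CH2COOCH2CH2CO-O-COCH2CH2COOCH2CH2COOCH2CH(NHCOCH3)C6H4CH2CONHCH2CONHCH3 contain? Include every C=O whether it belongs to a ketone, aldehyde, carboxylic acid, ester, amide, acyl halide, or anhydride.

CH(COOCH3): ester, 1 C=O (running total 1).
CH2COOCH2: ester, 1 C=O (running total 2).
CH2COOCH2: ester, 1 C=O (running total 3).
CH2CO-O-COCH2: anhydride, 2 C=O (running total 5).
CH2COOCH2: ester, 1 C=O (running total 6).
CH2COOCH2: ester, 1 C=O (running total 7).
CH(NHCOCH3): amide, 1 C=O (running total 8).
CH2CONHCH2: amide, 1 C=O (running total 9).
CONHCH3: amide, 1 C=O (running total 10).

10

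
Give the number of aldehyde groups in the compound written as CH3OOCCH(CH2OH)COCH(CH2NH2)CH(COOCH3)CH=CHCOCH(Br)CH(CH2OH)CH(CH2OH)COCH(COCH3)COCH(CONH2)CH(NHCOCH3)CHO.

Working along the chain:
  CH3OOC: CH3O–C(=O)–: carbonyl C bonded to C and to –OCH3 → ester (not ketone + ether).
  CH(CH2OH): pendant –CH2OH on an sp³ backbone C → alcohol.
  CO: –C(=O)– with carbon on both sides → ketone.
  CH(CH2NH2): pendant –CH2NH2: N on sp³ C, no adjacent C=O → amine.
  CH(COOCH3): pendant –COOCH3: carbonyl C bonded to C and –OCH3 → ester.
  CH=CH: C=C double bond → alkene.
  CO: –C(=O)– with carbon on both sides → ketone.
  CH(Br): halogen on an sp³ carbon → alkyl halide.
  CH(CH2OH): pendant –CH2OH on an sp³ backbone C → alcohol.
  CH(CH2OH): pendant –CH2OH on an sp³ backbone C → alcohol.
  CO: –C(=O)– with carbon on both sides → ketone.
  CH(COCH3): pendant –COCH3: carbonyl C bonded to two carbons → ketone.
  CO: –C(=O)– with carbon on both sides → ketone.
  CH(CONH2): pendant –CONH2: carbonyl C bonded to C and N → amide.
  CH(NHCOCH3): pendant –NHC(=O)CH3: N bonded to a carbonyl → amide (not amine).
  CHO: terminal –CHO: carbonyl C bonded to H and C → aldehyde.
Aldehyde appears at: CHO → 1.

1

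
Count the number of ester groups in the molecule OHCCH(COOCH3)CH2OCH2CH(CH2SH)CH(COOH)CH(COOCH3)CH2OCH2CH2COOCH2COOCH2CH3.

Reading the structure from left to right:
  OHC: terminal –CHO: carbonyl C bonded to H and C → aldehyde.
  CH(COOCH3): pendant –COOCH3: carbonyl C bonded to C and –OCH3 → ester.
  CH2OCH2: C–O–C with sp³ carbons on both sides and no adjacent C=O → ether.
  CH(CH2SH): pendant –CH2SH → thiol.
  CH(COOH): pendant –COOH: carbonyl C bonded to C and –OH → carboxylic acid.
  CH(COOCH3): pendant –COOCH3: carbonyl C bonded to C and –OCH3 → ester.
  CH2OCH2: C–O–C with sp³ carbons on both sides and no adjacent C=O → ether.
  CH2COOCH2: –C(=O)–O–C with C on the carbonyl side → ester.
  COOCH2CH3: –C(=O)OCH2CH3: carbonyl C bonded to C and to –OEt → ester.
Ester appears at: CH(COOCH3), CH(COOCH3), CH2COOCH2, COOCH2CH3 → 4.

4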